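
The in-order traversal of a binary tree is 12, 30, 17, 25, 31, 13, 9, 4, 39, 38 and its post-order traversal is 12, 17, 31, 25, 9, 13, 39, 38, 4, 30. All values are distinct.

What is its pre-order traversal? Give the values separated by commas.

The last element of post-order is the root; it splits in-order into left and right subtrees.
Root 30: left subtree has 1 node {12}, right has 8 {17, 25, 31, 13, 9, 4, 39, 38}.
  Root 4: left subtree has 5 nodes {17, 25, 31, 13, 9}, right has 2 {39, 38}.
    Root 13: left subtree has 3 nodes {17, 25, 31}, right has 1 {9}.
      Root 25: left subtree has 1 node {17}, right has 1 {31}.
    Root 38: left subtree has 1 node {39}, right has 0 { }.

30, 12, 4, 13, 25, 17, 31, 9, 38, 39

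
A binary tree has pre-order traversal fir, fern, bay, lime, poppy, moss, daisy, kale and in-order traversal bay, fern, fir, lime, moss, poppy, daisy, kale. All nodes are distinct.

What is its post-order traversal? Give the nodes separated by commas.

The first element of pre-order is the root; it splits in-order into left and right subtrees.
Root fir: left subtree has 2 nodes {bay, fern}, right has 5 {lime, moss, poppy, daisy, kale}.
  Root fern: left subtree has 1 node {bay}, right has 0 { }.
  Root lime: left subtree has 0 nodes { }, right has 4 {moss, poppy, daisy, kale}.
    Root poppy: left subtree has 1 node {moss}, right has 2 {daisy, kale}.
      Root daisy: left subtree has 0 nodes { }, right has 1 {kale}.

bay, fern, moss, kale, daisy, poppy, lime, fir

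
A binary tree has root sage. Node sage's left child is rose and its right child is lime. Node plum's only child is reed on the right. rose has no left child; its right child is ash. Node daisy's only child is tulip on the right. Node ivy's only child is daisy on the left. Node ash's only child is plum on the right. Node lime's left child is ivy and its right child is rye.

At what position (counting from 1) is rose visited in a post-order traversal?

4

Post-order visits the left subtree, then the right subtree, then the node.
At sage: go left to rose.
  At rose: no left child.
  At rose: go right to ash.
    At ash: no left child.
    At ash: go right to plum.
      At plum: no left child.
      At plum: go right to reed.
        reed is a leaf — visit reed.
      Visit plum.
    Visit ash.
  Visit rose.
At sage: go right to lime.
  At lime: go left to ivy.
    At ivy: go left to daisy.
      At daisy: no left child.
      At daisy: go right to tulip.
        tulip is a leaf — visit tulip.
      Visit daisy.
    At ivy: no right child.
    Visit ivy.
  At lime: go right to rye.
    rye is a leaf — visit rye.
  Visit lime.
Visit sage.
Full post-order sequence: reed, plum, ash, rose, tulip, daisy, ivy, rye, lime, sage.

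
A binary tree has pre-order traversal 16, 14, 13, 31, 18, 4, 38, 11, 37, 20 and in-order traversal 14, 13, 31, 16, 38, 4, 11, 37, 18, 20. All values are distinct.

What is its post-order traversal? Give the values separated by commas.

31, 13, 14, 38, 37, 11, 4, 20, 18, 16

The first element of pre-order is the root; it splits in-order into left and right subtrees.
Root 16: left subtree has 3 nodes {14, 13, 31}, right has 6 {38, 4, 11, 37, 18, 20}.
  Root 14: left subtree has 0 nodes { }, right has 2 {13, 31}.
    Root 13: left subtree has 0 nodes { }, right has 1 {31}.
  Root 18: left subtree has 4 nodes {38, 4, 11, 37}, right has 1 {20}.
    Root 4: left subtree has 1 node {38}, right has 2 {11, 37}.
      Root 11: left subtree has 0 nodes { }, right has 1 {37}.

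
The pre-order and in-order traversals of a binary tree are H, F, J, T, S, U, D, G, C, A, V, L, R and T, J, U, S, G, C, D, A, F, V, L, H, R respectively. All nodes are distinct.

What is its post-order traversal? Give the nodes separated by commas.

The first element of pre-order is the root; it splits in-order into left and right subtrees.
Root H: left subtree has 11 nodes {T, J, U, S, G, C, D, A, F, V, L}, right has 1 {R}.
  Root F: left subtree has 8 nodes {T, J, U, S, G, C, D, A}, right has 2 {V, L}.
    Root J: left subtree has 1 node {T}, right has 6 {U, S, G, C, D, A}.
      Root S: left subtree has 1 node {U}, right has 4 {G, C, D, A}.
        Root D: left subtree has 2 nodes {G, C}, right has 1 {A}.
          Root G: left subtree has 0 nodes { }, right has 1 {C}.
    Root V: left subtree has 0 nodes { }, right has 1 {L}.

T, U, C, G, A, D, S, J, L, V, F, R, H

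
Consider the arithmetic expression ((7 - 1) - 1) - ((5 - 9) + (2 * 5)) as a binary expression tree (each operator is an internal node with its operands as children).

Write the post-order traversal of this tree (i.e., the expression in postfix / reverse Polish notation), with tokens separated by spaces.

Post-order on an expression tree gives postfix notation: for each operator, emit left operand, right operand, then the operator.

7 1 - 1 - 5 9 - 2 5 * + -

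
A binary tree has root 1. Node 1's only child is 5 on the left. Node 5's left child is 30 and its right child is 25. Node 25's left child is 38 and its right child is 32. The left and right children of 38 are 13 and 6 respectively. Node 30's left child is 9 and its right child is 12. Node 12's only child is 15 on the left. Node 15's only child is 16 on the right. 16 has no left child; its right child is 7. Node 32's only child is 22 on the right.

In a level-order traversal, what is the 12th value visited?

22

Level-order visits nodes level by level from the root, left to right within each level.
Level 0: 1
Level 1: 5
Level 2: 30, 25
Level 3: 9, 12, 38, 32
Level 4: 15, 13, 6, 22
Level 5: 16
Level 6: 7
Full level-order sequence: 1, 5, 30, 25, 9, 12, 38, 32, 15, 13, 6, 22, 16, 7.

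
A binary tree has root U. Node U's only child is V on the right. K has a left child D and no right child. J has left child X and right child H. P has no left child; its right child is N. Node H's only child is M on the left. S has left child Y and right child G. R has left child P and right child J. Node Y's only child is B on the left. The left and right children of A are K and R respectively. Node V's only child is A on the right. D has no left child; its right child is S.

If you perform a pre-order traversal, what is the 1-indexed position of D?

Pre-order visits the node, then its left subtree, then its right subtree.
Visit U.
At U: no left child.
At U: go right to V.
  Visit V.
  At V: no left child.
  At V: go right to A.
    Visit A.
    At A: go left to K.
      Visit K.
      At K: go left to D.
        Visit D.
        At D: no left child.
        At D: go right to S.
          Visit S.
          At S: go left to Y.
            Visit Y.
            At Y: go left to B.
              B is a leaf — visit B.
            At Y: no right child.
          At S: go right to G.
            G is a leaf — visit G.
      At K: no right child.
    At A: go right to R.
      Visit R.
      At R: go left to P.
        Visit P.
        At P: no left child.
        At P: go right to N.
          N is a leaf — visit N.
      At R: go right to J.
        Visit J.
        At J: go left to X.
          X is a leaf — visit X.
        At J: go right to H.
          Visit H.
          At H: go left to M.
            M is a leaf — visit M.
          At H: no right child.
Full pre-order sequence: U, V, A, K, D, S, Y, B, G, R, P, N, J, X, H, M.

5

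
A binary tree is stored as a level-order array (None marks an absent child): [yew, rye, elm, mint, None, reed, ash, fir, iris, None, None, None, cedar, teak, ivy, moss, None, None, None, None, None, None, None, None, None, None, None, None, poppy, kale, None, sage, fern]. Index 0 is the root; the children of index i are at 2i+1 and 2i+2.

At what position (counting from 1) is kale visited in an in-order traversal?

15

In-order visits the left subtree, then the node, then the right subtree.
At yew: go left to rye.
  At rye: go left to mint.
    At mint: go left to fir.
      At fir: go left to moss.
        At moss: go left to sage.
          sage is a leaf — visit sage.
        Visit moss.
        At moss: go right to fern.
          fern is a leaf — visit fern.
      Visit fir.
      At fir: no right child.
    Visit mint.
    At mint: go right to iris.
      iris is a leaf — visit iris.
  Visit rye.
  At rye: no right child.
Visit yew.
At yew: go right to elm.
  At elm: go left to reed.
    At reed: no left child.
    Visit reed.
    At reed: go right to cedar.
      cedar is a leaf — visit cedar.
  Visit elm.
  At elm: go right to ash.
    At ash: go left to teak.
      At teak: no left child.
      Visit teak.
      At teak: go right to poppy.
        poppy is a leaf — visit poppy.
    Visit ash.
    At ash: go right to ivy.
      At ivy: go left to kale.
        kale is a leaf — visit kale.
      Visit ivy.
      At ivy: no right child.
Full in-order sequence: sage, moss, fern, fir, mint, iris, rye, yew, reed, cedar, elm, teak, poppy, ash, kale, ivy.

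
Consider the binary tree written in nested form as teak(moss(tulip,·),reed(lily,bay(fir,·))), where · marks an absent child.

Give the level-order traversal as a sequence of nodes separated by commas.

Level-order visits nodes level by level from the root, left to right within each level.
Level 0: teak
Level 1: moss, reed
Level 2: tulip, lily, bay
Level 3: fir

teak, moss, reed, tulip, lily, bay, fir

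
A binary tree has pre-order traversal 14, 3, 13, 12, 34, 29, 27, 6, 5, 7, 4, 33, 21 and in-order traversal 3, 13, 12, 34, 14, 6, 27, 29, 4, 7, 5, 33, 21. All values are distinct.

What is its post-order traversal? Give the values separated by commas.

The first element of pre-order is the root; it splits in-order into left and right subtrees.
Root 14: left subtree has 4 nodes {3, 13, 12, 34}, right has 8 {6, 27, 29, 4, 7, 5, 33, 21}.
  Root 3: left subtree has 0 nodes { }, right has 3 {13, 12, 34}.
    Root 13: left subtree has 0 nodes { }, right has 2 {12, 34}.
      Root 12: left subtree has 0 nodes { }, right has 1 {34}.
  Root 29: left subtree has 2 nodes {6, 27}, right has 5 {4, 7, 5, 33, 21}.
    Root 27: left subtree has 1 node {6}, right has 0 { }.
    Root 5: left subtree has 2 nodes {4, 7}, right has 2 {33, 21}.
      Root 7: left subtree has 1 node {4}, right has 0 { }.
      Root 33: left subtree has 0 nodes { }, right has 1 {21}.

34, 12, 13, 3, 6, 27, 4, 7, 21, 33, 5, 29, 14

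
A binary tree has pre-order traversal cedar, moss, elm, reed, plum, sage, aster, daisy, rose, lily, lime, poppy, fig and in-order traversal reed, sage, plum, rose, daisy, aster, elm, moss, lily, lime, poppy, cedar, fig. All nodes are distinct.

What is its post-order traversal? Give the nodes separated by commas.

sage, rose, daisy, aster, plum, reed, elm, poppy, lime, lily, moss, fig, cedar

The first element of pre-order is the root; it splits in-order into left and right subtrees.
Root cedar: left subtree has 11 nodes {reed, sage, plum, rose, daisy, aster, elm, moss, lily, lime, poppy}, right has 1 {fig}.
  Root moss: left subtree has 7 nodes {reed, sage, plum, rose, daisy, aster, elm}, right has 3 {lily, lime, poppy}.
    Root elm: left subtree has 6 nodes {reed, sage, plum, rose, daisy, aster}, right has 0 { }.
      Root reed: left subtree has 0 nodes { }, right has 5 {sage, plum, rose, daisy, aster}.
        Root plum: left subtree has 1 node {sage}, right has 3 {rose, daisy, aster}.
          Root aster: left subtree has 2 nodes {rose, daisy}, right has 0 { }.
            Root daisy: left subtree has 1 node {rose}, right has 0 { }.
    Root lily: left subtree has 0 nodes { }, right has 2 {lime, poppy}.
      Root lime: left subtree has 0 nodes { }, right has 1 {poppy}.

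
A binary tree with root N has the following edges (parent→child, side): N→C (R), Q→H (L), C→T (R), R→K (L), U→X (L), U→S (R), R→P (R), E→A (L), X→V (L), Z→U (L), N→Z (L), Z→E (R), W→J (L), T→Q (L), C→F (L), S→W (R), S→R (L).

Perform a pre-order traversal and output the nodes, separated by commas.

Pre-order visits the node, then its left subtree, then its right subtree.
Visit N.
At N: go left to Z.
  Visit Z.
  At Z: go left to U.
    Visit U.
    At U: go left to X.
      Visit X.
      At X: go left to V.
        V is a leaf — visit V.
      At X: no right child.
    At U: go right to S.
      Visit S.
      At S: go left to R.
        Visit R.
        At R: go left to K.
          K is a leaf — visit K.
        At R: go right to P.
          P is a leaf — visit P.
      At S: go right to W.
        Visit W.
        At W: go left to J.
          J is a leaf — visit J.
        At W: no right child.
  At Z: go right to E.
    Visit E.
    At E: go left to A.
      A is a leaf — visit A.
    At E: no right child.
At N: go right to C.
  Visit C.
  At C: go left to F.
    F is a leaf — visit F.
  At C: go right to T.
    Visit T.
    At T: go left to Q.
      Visit Q.
      At Q: go left to H.
        H is a leaf — visit H.
      At Q: no right child.
    At T: no right child.

N, Z, U, X, V, S, R, K, P, W, J, E, A, C, F, T, Q, H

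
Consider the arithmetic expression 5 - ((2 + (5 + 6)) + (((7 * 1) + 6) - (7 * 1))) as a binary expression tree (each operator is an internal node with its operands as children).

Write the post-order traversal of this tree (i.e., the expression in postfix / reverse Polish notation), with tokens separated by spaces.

5 2 5 6 + + 7 1 * 6 + 7 1 * - + -

Post-order on an expression tree gives postfix notation: for each operator, emit left operand, right operand, then the operator.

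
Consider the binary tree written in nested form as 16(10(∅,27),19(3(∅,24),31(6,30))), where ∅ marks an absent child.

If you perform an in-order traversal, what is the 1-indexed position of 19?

In-order visits the left subtree, then the node, then the right subtree.
At 16: go left to 10.
  At 10: no left child.
  Visit 10.
  At 10: go right to 27.
    27 is a leaf — visit 27.
Visit 16.
At 16: go right to 19.
  At 19: go left to 3.
    At 3: no left child.
    Visit 3.
    At 3: go right to 24.
      24 is a leaf — visit 24.
  Visit 19.
  At 19: go right to 31.
    At 31: go left to 6.
      6 is a leaf — visit 6.
    Visit 31.
    At 31: go right to 30.
      30 is a leaf — visit 30.
Full in-order sequence: 10, 27, 16, 3, 24, 19, 6, 31, 30.

6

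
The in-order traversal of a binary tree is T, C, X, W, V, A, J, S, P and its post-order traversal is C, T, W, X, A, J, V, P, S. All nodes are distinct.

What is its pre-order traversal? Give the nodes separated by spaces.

The last element of post-order is the root; it splits in-order into left and right subtrees.
Root S: left subtree has 7 nodes {T, C, X, W, V, A, J}, right has 1 {P}.
  Root V: left subtree has 4 nodes {T, C, X, W}, right has 2 {A, J}.
    Root X: left subtree has 2 nodes {T, C}, right has 1 {W}.
      Root T: left subtree has 0 nodes { }, right has 1 {C}.
    Root J: left subtree has 1 node {A}, right has 0 { }.

S V X T C W J A P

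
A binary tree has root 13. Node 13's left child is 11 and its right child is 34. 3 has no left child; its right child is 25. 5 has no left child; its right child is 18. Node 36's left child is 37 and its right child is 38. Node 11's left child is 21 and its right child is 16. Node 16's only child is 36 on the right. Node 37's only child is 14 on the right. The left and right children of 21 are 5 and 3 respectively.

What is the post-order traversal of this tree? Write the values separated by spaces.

Post-order visits the left subtree, then the right subtree, then the node.
At 13: go left to 11.
  At 11: go left to 21.
    At 21: go left to 5.
      At 5: no left child.
      At 5: go right to 18.
        18 is a leaf — visit 18.
      Visit 5.
    At 21: go right to 3.
      At 3: no left child.
      At 3: go right to 25.
        25 is a leaf — visit 25.
      Visit 3.
    Visit 21.
  At 11: go right to 16.
    At 16: no left child.
    At 16: go right to 36.
      At 36: go left to 37.
        At 37: no left child.
        At 37: go right to 14.
          14 is a leaf — visit 14.
        Visit 37.
      At 36: go right to 38.
        38 is a leaf — visit 38.
      Visit 36.
    Visit 16.
  Visit 11.
At 13: go right to 34.
  34 is a leaf — visit 34.
Visit 13.

18 5 25 3 21 14 37 38 36 16 11 34 13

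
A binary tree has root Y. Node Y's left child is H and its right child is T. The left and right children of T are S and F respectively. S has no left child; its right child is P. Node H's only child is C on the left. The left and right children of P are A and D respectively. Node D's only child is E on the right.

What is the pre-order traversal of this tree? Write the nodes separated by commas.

Y, H, C, T, S, P, A, D, E, F

Pre-order visits the node, then its left subtree, then its right subtree.
Visit Y.
At Y: go left to H.
  Visit H.
  At H: go left to C.
    C is a leaf — visit C.
  At H: no right child.
At Y: go right to T.
  Visit T.
  At T: go left to S.
    Visit S.
    At S: no left child.
    At S: go right to P.
      Visit P.
      At P: go left to A.
        A is a leaf — visit A.
      At P: go right to D.
        Visit D.
        At D: no left child.
        At D: go right to E.
          E is a leaf — visit E.
  At T: go right to F.
    F is a leaf — visit F.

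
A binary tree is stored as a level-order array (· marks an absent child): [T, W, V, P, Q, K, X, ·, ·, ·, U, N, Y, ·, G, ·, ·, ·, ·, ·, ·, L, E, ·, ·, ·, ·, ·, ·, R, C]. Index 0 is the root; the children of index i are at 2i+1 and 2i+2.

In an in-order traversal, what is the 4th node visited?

L

In-order visits the left subtree, then the node, then the right subtree.
At T: go left to W.
  At W: go left to P.
    P is a leaf — visit P.
  Visit W.
  At W: go right to Q.
    At Q: no left child.
    Visit Q.
    At Q: go right to U.
      At U: go left to L.
        L is a leaf — visit L.
      Visit U.
      At U: go right to E.
        E is a leaf — visit E.
Visit T.
At T: go right to V.
  At V: go left to K.
    At K: go left to N.
      N is a leaf — visit N.
    Visit K.
    At K: go right to Y.
      Y is a leaf — visit Y.
  Visit V.
  At V: go right to X.
    At X: no left child.
    Visit X.
    At X: go right to G.
      At G: go left to R.
        R is a leaf — visit R.
      Visit G.
      At G: go right to C.
        C is a leaf — visit C.
Full in-order sequence: P, W, Q, L, U, E, T, N, K, Y, V, X, R, G, C.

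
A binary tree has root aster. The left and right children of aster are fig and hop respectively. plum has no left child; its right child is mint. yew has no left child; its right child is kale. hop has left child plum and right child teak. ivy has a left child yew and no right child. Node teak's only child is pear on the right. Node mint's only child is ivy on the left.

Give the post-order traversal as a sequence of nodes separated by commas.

Post-order visits the left subtree, then the right subtree, then the node.
At aster: go left to fig.
  fig is a leaf — visit fig.
At aster: go right to hop.
  At hop: go left to plum.
    At plum: no left child.
    At plum: go right to mint.
      At mint: go left to ivy.
        At ivy: go left to yew.
          At yew: no left child.
          At yew: go right to kale.
            kale is a leaf — visit kale.
          Visit yew.
        At ivy: no right child.
        Visit ivy.
      At mint: no right child.
      Visit mint.
    Visit plum.
  At hop: go right to teak.
    At teak: no left child.
    At teak: go right to pear.
      pear is a leaf — visit pear.
    Visit teak.
  Visit hop.
Visit aster.

fig, kale, yew, ivy, mint, plum, pear, teak, hop, aster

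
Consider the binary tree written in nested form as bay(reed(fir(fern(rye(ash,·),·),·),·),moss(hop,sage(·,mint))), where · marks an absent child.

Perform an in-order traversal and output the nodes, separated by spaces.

In-order visits the left subtree, then the node, then the right subtree.
At bay: go left to reed.
  At reed: go left to fir.
    At fir: go left to fern.
      At fern: go left to rye.
        At rye: go left to ash.
          ash is a leaf — visit ash.
        Visit rye.
        At rye: no right child.
      Visit fern.
      At fern: no right child.
    Visit fir.
    At fir: no right child.
  Visit reed.
  At reed: no right child.
Visit bay.
At bay: go right to moss.
  At moss: go left to hop.
    hop is a leaf — visit hop.
  Visit moss.
  At moss: go right to sage.
    At sage: no left child.
    Visit sage.
    At sage: go right to mint.
      mint is a leaf — visit mint.

ash rye fern fir reed bay hop moss sage mint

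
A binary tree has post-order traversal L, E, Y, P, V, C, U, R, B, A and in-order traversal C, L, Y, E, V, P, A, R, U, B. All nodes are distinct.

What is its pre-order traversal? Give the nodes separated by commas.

The last element of post-order is the root; it splits in-order into left and right subtrees.
Root A: left subtree has 6 nodes {C, L, Y, E, V, P}, right has 3 {R, U, B}.
  Root C: left subtree has 0 nodes { }, right has 5 {L, Y, E, V, P}.
    Root V: left subtree has 3 nodes {L, Y, E}, right has 1 {P}.
      Root Y: left subtree has 1 node {L}, right has 1 {E}.
  Root B: left subtree has 2 nodes {R, U}, right has 0 { }.
    Root R: left subtree has 0 nodes { }, right has 1 {U}.

A, C, V, Y, L, E, P, B, R, U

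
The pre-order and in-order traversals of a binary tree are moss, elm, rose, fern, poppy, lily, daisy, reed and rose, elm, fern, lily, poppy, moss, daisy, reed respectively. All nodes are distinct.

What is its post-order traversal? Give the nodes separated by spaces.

rose lily poppy fern elm reed daisy moss

The first element of pre-order is the root; it splits in-order into left and right subtrees.
Root moss: left subtree has 5 nodes {rose, elm, fern, lily, poppy}, right has 2 {daisy, reed}.
  Root elm: left subtree has 1 node {rose}, right has 3 {fern, lily, poppy}.
    Root fern: left subtree has 0 nodes { }, right has 2 {lily, poppy}.
      Root poppy: left subtree has 1 node {lily}, right has 0 { }.
  Root daisy: left subtree has 0 nodes { }, right has 1 {reed}.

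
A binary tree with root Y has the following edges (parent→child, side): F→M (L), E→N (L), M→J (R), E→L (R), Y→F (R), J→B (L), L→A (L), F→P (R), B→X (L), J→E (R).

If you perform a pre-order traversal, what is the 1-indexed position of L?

Pre-order visits the node, then its left subtree, then its right subtree.
Visit Y.
At Y: no left child.
At Y: go right to F.
  Visit F.
  At F: go left to M.
    Visit M.
    At M: no left child.
    At M: go right to J.
      Visit J.
      At J: go left to B.
        Visit B.
        At B: go left to X.
          X is a leaf — visit X.
        At B: no right child.
      At J: go right to E.
        Visit E.
        At E: go left to N.
          N is a leaf — visit N.
        At E: go right to L.
          Visit L.
          At L: go left to A.
            A is a leaf — visit A.
          At L: no right child.
  At F: go right to P.
    P is a leaf — visit P.
Full pre-order sequence: Y, F, M, J, B, X, E, N, L, A, P.

9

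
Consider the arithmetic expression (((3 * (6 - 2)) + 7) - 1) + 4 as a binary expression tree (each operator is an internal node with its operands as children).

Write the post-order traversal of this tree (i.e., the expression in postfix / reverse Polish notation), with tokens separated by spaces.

Post-order on an expression tree gives postfix notation: for each operator, emit left operand, right operand, then the operator.

3 6 2 - * 7 + 1 - 4 +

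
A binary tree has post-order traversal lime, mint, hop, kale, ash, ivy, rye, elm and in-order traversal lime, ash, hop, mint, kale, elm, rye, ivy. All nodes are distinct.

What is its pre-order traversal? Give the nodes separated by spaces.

The last element of post-order is the root; it splits in-order into left and right subtrees.
Root elm: left subtree has 5 nodes {lime, ash, hop, mint, kale}, right has 2 {rye, ivy}.
  Root ash: left subtree has 1 node {lime}, right has 3 {hop, mint, kale}.
    Root kale: left subtree has 2 nodes {hop, mint}, right has 0 { }.
      Root hop: left subtree has 0 nodes { }, right has 1 {mint}.
  Root rye: left subtree has 0 nodes { }, right has 1 {ivy}.

elm ash lime kale hop mint rye ivy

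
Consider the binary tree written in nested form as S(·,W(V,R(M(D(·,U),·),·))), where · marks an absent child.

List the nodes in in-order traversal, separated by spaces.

In-order visits the left subtree, then the node, then the right subtree.
At S: no left child.
Visit S.
At S: go right to W.
  At W: go left to V.
    V is a leaf — visit V.
  Visit W.
  At W: go right to R.
    At R: go left to M.
      At M: go left to D.
        At D: no left child.
        Visit D.
        At D: go right to U.
          U is a leaf — visit U.
      Visit M.
      At M: no right child.
    Visit R.
    At R: no right child.

S V W D U M R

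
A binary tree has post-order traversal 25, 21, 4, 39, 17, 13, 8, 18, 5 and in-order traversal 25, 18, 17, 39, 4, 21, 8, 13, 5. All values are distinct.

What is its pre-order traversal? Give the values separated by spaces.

5 18 25 8 17 39 4 21 13

The last element of post-order is the root; it splits in-order into left and right subtrees.
Root 5: left subtree has 8 nodes {25, 18, 17, 39, 4, 21, 8, 13}, right has 0 { }.
  Root 18: left subtree has 1 node {25}, right has 6 {17, 39, 4, 21, 8, 13}.
    Root 8: left subtree has 4 nodes {17, 39, 4, 21}, right has 1 {13}.
      Root 17: left subtree has 0 nodes { }, right has 3 {39, 4, 21}.
        Root 39: left subtree has 0 nodes { }, right has 2 {4, 21}.
          Root 4: left subtree has 0 nodes { }, right has 1 {21}.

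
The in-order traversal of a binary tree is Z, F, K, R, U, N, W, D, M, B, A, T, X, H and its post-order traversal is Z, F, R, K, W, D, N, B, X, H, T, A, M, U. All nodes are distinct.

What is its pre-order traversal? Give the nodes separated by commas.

The last element of post-order is the root; it splits in-order into left and right subtrees.
Root U: left subtree has 4 nodes {Z, F, K, R}, right has 9 {N, W, D, M, B, A, T, X, H}.
  Root K: left subtree has 2 nodes {Z, F}, right has 1 {R}.
    Root F: left subtree has 1 node {Z}, right has 0 { }.
  Root M: left subtree has 3 nodes {N, W, D}, right has 5 {B, A, T, X, H}.
    Root N: left subtree has 0 nodes { }, right has 2 {W, D}.
      Root D: left subtree has 1 node {W}, right has 0 { }.
    Root A: left subtree has 1 node {B}, right has 3 {T, X, H}.
      Root T: left subtree has 0 nodes { }, right has 2 {X, H}.
        Root H: left subtree has 1 node {X}, right has 0 { }.

U, K, F, Z, R, M, N, D, W, A, B, T, H, X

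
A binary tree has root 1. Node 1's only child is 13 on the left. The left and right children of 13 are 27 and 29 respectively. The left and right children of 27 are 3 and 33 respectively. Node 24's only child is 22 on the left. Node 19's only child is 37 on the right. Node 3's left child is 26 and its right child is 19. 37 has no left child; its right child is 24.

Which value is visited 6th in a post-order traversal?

Post-order visits the left subtree, then the right subtree, then the node.
At 1: go left to 13.
  At 13: go left to 27.
    At 27: go left to 3.
      At 3: go left to 26.
        26 is a leaf — visit 26.
      At 3: go right to 19.
        At 19: no left child.
        At 19: go right to 37.
          At 37: no left child.
          At 37: go right to 24.
            At 24: go left to 22.
              22 is a leaf — visit 22.
            At 24: no right child.
            Visit 24.
          Visit 37.
        Visit 19.
      Visit 3.
    At 27: go right to 33.
      33 is a leaf — visit 33.
    Visit 27.
  At 13: go right to 29.
    29 is a leaf — visit 29.
  Visit 13.
At 1: no right child.
Visit 1.
Full post-order sequence: 26, 22, 24, 37, 19, 3, 33, 27, 29, 13, 1.

3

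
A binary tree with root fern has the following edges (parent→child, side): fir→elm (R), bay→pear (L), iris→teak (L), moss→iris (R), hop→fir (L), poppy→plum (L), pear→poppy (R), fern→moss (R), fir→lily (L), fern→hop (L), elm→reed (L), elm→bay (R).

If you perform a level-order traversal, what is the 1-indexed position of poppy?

12

Level-order visits nodes level by level from the root, left to right within each level.
Level 0: fern
Level 1: hop, moss
Level 2: fir, iris
Level 3: lily, elm, teak
Level 4: reed, bay
Level 5: pear
Level 6: poppy
Level 7: plum
Full level-order sequence: fern, hop, moss, fir, iris, lily, elm, teak, reed, bay, pear, poppy, plum.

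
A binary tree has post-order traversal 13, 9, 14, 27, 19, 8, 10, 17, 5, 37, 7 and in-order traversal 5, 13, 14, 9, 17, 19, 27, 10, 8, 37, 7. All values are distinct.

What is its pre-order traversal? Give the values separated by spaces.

7 37 5 17 14 13 9 10 19 27 8

The last element of post-order is the root; it splits in-order into left and right subtrees.
Root 7: left subtree has 10 nodes {5, 13, 14, 9, 17, 19, 27, 10, 8, 37}, right has 0 { }.
  Root 37: left subtree has 9 nodes {5, 13, 14, 9, 17, 19, 27, 10, 8}, right has 0 { }.
    Root 5: left subtree has 0 nodes { }, right has 8 {13, 14, 9, 17, 19, 27, 10, 8}.
      Root 17: left subtree has 3 nodes {13, 14, 9}, right has 4 {19, 27, 10, 8}.
        Root 14: left subtree has 1 node {13}, right has 1 {9}.
        Root 10: left subtree has 2 nodes {19, 27}, right has 1 {8}.
          Root 19: left subtree has 0 nodes { }, right has 1 {27}.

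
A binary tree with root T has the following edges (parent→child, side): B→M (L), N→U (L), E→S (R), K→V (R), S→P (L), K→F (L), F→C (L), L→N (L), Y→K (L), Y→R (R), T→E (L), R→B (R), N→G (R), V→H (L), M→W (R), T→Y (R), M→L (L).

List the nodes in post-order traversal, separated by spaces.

P S E C F H V K U G N L W M B R Y T

Post-order visits the left subtree, then the right subtree, then the node.
At T: go left to E.
  At E: no left child.
  At E: go right to S.
    At S: go left to P.
      P is a leaf — visit P.
    At S: no right child.
    Visit S.
  Visit E.
At T: go right to Y.
  At Y: go left to K.
    At K: go left to F.
      At F: go left to C.
        C is a leaf — visit C.
      At F: no right child.
      Visit F.
    At K: go right to V.
      At V: go left to H.
        H is a leaf — visit H.
      At V: no right child.
      Visit V.
    Visit K.
  At Y: go right to R.
    At R: no left child.
    At R: go right to B.
      At B: go left to M.
        At M: go left to L.
          At L: go left to N.
            At N: go left to U.
              U is a leaf — visit U.
            At N: go right to G.
              G is a leaf — visit G.
            Visit N.
          At L: no right child.
          Visit L.
        At M: go right to W.
          W is a leaf — visit W.
        Visit M.
      At B: no right child.
      Visit B.
    Visit R.
  Visit Y.
Visit T.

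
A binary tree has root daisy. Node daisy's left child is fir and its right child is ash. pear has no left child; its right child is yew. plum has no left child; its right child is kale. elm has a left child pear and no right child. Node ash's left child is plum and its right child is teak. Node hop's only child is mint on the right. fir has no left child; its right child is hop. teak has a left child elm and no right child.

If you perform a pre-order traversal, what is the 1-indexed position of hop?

3

Pre-order visits the node, then its left subtree, then its right subtree.
Visit daisy.
At daisy: go left to fir.
  Visit fir.
  At fir: no left child.
  At fir: go right to hop.
    Visit hop.
    At hop: no left child.
    At hop: go right to mint.
      mint is a leaf — visit mint.
At daisy: go right to ash.
  Visit ash.
  At ash: go left to plum.
    Visit plum.
    At plum: no left child.
    At plum: go right to kale.
      kale is a leaf — visit kale.
  At ash: go right to teak.
    Visit teak.
    At teak: go left to elm.
      Visit elm.
      At elm: go left to pear.
        Visit pear.
        At pear: no left child.
        At pear: go right to yew.
          yew is a leaf — visit yew.
      At elm: no right child.
    At teak: no right child.
Full pre-order sequence: daisy, fir, hop, mint, ash, plum, kale, teak, elm, pear, yew.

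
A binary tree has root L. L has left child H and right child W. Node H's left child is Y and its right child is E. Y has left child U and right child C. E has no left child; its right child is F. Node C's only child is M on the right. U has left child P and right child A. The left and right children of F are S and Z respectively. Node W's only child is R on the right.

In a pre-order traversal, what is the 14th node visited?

R

Pre-order visits the node, then its left subtree, then its right subtree.
Visit L.
At L: go left to H.
  Visit H.
  At H: go left to Y.
    Visit Y.
    At Y: go left to U.
      Visit U.
      At U: go left to P.
        P is a leaf — visit P.
      At U: go right to A.
        A is a leaf — visit A.
    At Y: go right to C.
      Visit C.
      At C: no left child.
      At C: go right to M.
        M is a leaf — visit M.
  At H: go right to E.
    Visit E.
    At E: no left child.
    At E: go right to F.
      Visit F.
      At F: go left to S.
        S is a leaf — visit S.
      At F: go right to Z.
        Z is a leaf — visit Z.
At L: go right to W.
  Visit W.
  At W: no left child.
  At W: go right to R.
    R is a leaf — visit R.
Full pre-order sequence: L, H, Y, U, P, A, C, M, E, F, S, Z, W, R.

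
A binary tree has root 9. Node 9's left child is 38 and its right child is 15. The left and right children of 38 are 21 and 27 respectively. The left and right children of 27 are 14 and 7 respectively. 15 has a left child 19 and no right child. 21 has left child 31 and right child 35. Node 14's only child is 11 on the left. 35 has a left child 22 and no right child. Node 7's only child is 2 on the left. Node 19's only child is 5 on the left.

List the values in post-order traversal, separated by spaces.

31 22 35 21 11 14 2 7 27 38 5 19 15 9

Post-order visits the left subtree, then the right subtree, then the node.
At 9: go left to 38.
  At 38: go left to 21.
    At 21: go left to 31.
      31 is a leaf — visit 31.
    At 21: go right to 35.
      At 35: go left to 22.
        22 is a leaf — visit 22.
      At 35: no right child.
      Visit 35.
    Visit 21.
  At 38: go right to 27.
    At 27: go left to 14.
      At 14: go left to 11.
        11 is a leaf — visit 11.
      At 14: no right child.
      Visit 14.
    At 27: go right to 7.
      At 7: go left to 2.
        2 is a leaf — visit 2.
      At 7: no right child.
      Visit 7.
    Visit 27.
  Visit 38.
At 9: go right to 15.
  At 15: go left to 19.
    At 19: go left to 5.
      5 is a leaf — visit 5.
    At 19: no right child.
    Visit 19.
  At 15: no right child.
  Visit 15.
Visit 9.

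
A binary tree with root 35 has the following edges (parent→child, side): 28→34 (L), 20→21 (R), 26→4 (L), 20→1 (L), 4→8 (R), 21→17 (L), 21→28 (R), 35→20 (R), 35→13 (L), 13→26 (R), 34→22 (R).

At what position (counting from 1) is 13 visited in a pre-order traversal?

Pre-order visits the node, then its left subtree, then its right subtree.
Visit 35.
At 35: go left to 13.
  Visit 13.
  At 13: no left child.
  At 13: go right to 26.
    Visit 26.
    At 26: go left to 4.
      Visit 4.
      At 4: no left child.
      At 4: go right to 8.
        8 is a leaf — visit 8.
    At 26: no right child.
At 35: go right to 20.
  Visit 20.
  At 20: go left to 1.
    1 is a leaf — visit 1.
  At 20: go right to 21.
    Visit 21.
    At 21: go left to 17.
      17 is a leaf — visit 17.
    At 21: go right to 28.
      Visit 28.
      At 28: go left to 34.
        Visit 34.
        At 34: no left child.
        At 34: go right to 22.
          22 is a leaf — visit 22.
      At 28: no right child.
Full pre-order sequence: 35, 13, 26, 4, 8, 20, 1, 21, 17, 28, 34, 22.

2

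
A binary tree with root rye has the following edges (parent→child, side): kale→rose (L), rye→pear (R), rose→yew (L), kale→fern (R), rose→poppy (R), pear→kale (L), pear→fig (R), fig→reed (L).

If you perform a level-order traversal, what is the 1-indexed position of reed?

7

Level-order visits nodes level by level from the root, left to right within each level.
Level 0: rye
Level 1: pear
Level 2: kale, fig
Level 3: rose, fern, reed
Level 4: yew, poppy
Full level-order sequence: rye, pear, kale, fig, rose, fern, reed, yew, poppy.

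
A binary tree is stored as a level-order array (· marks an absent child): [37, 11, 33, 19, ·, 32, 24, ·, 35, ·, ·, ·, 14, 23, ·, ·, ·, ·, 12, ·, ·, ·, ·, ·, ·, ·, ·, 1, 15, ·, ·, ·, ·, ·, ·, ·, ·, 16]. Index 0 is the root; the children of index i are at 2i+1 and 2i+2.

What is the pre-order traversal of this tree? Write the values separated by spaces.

37 11 19 35 12 16 33 32 14 24 23 1 15

Pre-order visits the node, then its left subtree, then its right subtree.
Visit 37.
At 37: go left to 11.
  Visit 11.
  At 11: go left to 19.
    Visit 19.
    At 19: no left child.
    At 19: go right to 35.
      Visit 35.
      At 35: no left child.
      At 35: go right to 12.
        Visit 12.
        At 12: go left to 16.
          16 is a leaf — visit 16.
        At 12: no right child.
  At 11: no right child.
At 37: go right to 33.
  Visit 33.
  At 33: go left to 32.
    Visit 32.
    At 32: no left child.
    At 32: go right to 14.
      14 is a leaf — visit 14.
  At 33: go right to 24.
    Visit 24.
    At 24: go left to 23.
      Visit 23.
      At 23: go left to 1.
        1 is a leaf — visit 1.
      At 23: go right to 15.
        15 is a leaf — visit 15.
    At 24: no right child.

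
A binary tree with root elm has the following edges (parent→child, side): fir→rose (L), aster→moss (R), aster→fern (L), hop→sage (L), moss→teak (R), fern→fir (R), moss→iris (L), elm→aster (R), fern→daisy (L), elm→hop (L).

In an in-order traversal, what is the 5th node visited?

In-order visits the left subtree, then the node, then the right subtree.
At elm: go left to hop.
  At hop: go left to sage.
    sage is a leaf — visit sage.
  Visit hop.
  At hop: no right child.
Visit elm.
At elm: go right to aster.
  At aster: go left to fern.
    At fern: go left to daisy.
      daisy is a leaf — visit daisy.
    Visit fern.
    At fern: go right to fir.
      At fir: go left to rose.
        rose is a leaf — visit rose.
      Visit fir.
      At fir: no right child.
  Visit aster.
  At aster: go right to moss.
    At moss: go left to iris.
      iris is a leaf — visit iris.
    Visit moss.
    At moss: go right to teak.
      teak is a leaf — visit teak.
Full in-order sequence: sage, hop, elm, daisy, fern, rose, fir, aster, iris, moss, teak.

fern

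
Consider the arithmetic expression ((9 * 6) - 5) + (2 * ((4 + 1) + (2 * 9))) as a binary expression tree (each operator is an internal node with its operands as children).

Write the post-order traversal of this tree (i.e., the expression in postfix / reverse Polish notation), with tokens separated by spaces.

Post-order on an expression tree gives postfix notation: for each operator, emit left operand, right operand, then the operator.

9 6 * 5 - 2 4 1 + 2 9 * + * +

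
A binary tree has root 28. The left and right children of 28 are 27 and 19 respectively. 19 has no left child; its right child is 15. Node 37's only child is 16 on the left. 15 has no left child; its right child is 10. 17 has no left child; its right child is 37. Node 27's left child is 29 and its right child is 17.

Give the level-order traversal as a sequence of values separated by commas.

Level-order visits nodes level by level from the root, left to right within each level.
Level 0: 28
Level 1: 27, 19
Level 2: 29, 17, 15
Level 3: 37, 10
Level 4: 16

28, 27, 19, 29, 17, 15, 37, 10, 16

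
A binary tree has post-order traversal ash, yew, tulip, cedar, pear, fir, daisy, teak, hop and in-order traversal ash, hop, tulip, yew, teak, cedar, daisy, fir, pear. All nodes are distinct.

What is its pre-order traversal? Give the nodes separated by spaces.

hop ash teak tulip yew daisy cedar fir pear

The last element of post-order is the root; it splits in-order into left and right subtrees.
Root hop: left subtree has 1 node {ash}, right has 7 {tulip, yew, teak, cedar, daisy, fir, pear}.
  Root teak: left subtree has 2 nodes {tulip, yew}, right has 4 {cedar, daisy, fir, pear}.
    Root tulip: left subtree has 0 nodes { }, right has 1 {yew}.
    Root daisy: left subtree has 1 node {cedar}, right has 2 {fir, pear}.
      Root fir: left subtree has 0 nodes { }, right has 1 {pear}.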